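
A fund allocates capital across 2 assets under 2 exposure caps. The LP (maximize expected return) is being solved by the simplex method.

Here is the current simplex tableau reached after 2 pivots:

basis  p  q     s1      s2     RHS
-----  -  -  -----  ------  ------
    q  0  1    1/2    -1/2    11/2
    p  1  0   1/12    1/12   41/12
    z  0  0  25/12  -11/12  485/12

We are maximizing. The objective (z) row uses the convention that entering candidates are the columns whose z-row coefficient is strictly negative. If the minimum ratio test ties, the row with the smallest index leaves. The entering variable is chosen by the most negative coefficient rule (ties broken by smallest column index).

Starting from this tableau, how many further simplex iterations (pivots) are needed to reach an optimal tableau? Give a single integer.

1

pivot: s2 in, p out → z = 78
No improving column remains; optimal.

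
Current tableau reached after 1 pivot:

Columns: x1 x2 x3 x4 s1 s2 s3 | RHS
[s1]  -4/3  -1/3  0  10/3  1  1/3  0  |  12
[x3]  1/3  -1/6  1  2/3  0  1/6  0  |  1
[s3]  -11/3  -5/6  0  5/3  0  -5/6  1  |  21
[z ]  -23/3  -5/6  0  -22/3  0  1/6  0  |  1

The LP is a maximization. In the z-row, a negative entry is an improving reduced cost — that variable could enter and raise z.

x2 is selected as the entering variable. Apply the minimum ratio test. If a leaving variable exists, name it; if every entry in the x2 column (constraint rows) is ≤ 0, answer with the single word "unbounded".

unbounded

x2-column entries: row 1: -1/3, row 2: -1/6, row 3: -5/6. All ≤ 0, so x2 can increase without bound; the LP is unbounded in this direction.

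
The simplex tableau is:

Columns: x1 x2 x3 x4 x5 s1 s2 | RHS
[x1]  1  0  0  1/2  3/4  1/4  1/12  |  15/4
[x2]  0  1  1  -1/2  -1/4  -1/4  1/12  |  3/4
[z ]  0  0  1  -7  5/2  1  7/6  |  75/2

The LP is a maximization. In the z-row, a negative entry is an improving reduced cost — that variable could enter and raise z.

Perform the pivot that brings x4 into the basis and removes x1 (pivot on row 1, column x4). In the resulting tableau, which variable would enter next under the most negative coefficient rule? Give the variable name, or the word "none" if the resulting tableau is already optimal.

Pivot element 1/2. New z-row = old z-row − (-7)·(row 1/(1/2)).
Updated z-row coefficients: x1: 14, x2: 0, x3: 1, x4: 0, x5: 13, s1: 9/2, s2: 7/3.
No coefficient is strictly negative; the tableau after this pivot is optimal.

none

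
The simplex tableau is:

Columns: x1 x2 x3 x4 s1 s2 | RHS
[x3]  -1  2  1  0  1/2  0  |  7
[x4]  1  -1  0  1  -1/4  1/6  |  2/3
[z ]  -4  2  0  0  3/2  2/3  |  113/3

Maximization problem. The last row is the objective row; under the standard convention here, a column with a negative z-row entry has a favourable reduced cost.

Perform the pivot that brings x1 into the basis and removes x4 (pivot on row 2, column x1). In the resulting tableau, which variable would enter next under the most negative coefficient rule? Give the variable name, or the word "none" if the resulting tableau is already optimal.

Pivot element 1. New z-row = old z-row − (-4)·(row 2/1).
Updated z-row coefficients: x1: 0, x2: -2, x3: 0, x4: 4, s1: 1/2, s2: 4/3.
The most negative is -2 in column x2, so x2 would enter next.

x2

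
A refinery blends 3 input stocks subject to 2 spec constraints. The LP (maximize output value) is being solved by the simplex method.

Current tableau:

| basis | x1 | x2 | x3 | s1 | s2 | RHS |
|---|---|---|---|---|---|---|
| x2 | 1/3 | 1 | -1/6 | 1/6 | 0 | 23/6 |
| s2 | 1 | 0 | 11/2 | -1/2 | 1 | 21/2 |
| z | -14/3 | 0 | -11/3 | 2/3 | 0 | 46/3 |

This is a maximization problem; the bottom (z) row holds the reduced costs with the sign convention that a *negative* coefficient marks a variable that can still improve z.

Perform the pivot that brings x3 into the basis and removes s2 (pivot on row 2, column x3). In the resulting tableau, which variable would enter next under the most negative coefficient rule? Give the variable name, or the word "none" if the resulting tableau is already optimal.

x1

Pivot element 11/2. New z-row = old z-row − (-11/3)·(row 2/(11/2)).
Updated z-row coefficients: x1: -4, x2: 0, x3: 0, s1: 1/3, s2: 2/3.
The most negative is -4 in column x1, so x1 would enter next.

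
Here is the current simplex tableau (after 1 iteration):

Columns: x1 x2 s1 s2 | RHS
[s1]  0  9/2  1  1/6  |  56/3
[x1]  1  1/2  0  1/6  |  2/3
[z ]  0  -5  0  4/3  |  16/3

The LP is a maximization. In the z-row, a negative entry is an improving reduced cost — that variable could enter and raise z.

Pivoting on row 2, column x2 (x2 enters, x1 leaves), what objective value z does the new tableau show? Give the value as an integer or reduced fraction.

12

Minimum ratio for x2: (2/3)/(1/2) = 4/3.
z changes by −(z-row coeff of x2)·ratio = −(-5)·(4/3) = 20/3.
New z = 16/3 + (20/3) = 12.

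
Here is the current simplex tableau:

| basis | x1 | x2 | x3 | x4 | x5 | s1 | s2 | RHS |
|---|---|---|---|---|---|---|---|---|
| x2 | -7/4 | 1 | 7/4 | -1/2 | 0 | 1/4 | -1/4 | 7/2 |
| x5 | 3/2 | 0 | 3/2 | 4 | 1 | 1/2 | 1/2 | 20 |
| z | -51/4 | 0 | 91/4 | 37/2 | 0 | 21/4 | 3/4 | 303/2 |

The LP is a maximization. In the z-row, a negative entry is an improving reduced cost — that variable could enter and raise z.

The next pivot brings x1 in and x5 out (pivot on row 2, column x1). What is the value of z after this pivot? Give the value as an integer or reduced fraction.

643/2

Minimum ratio for x1: 20/(3/2) = 40/3.
z changes by −(z-row coeff of x1)·ratio = −(-51/4)·(40/3) = 170.
New z = 303/2 + 170 = 643/2.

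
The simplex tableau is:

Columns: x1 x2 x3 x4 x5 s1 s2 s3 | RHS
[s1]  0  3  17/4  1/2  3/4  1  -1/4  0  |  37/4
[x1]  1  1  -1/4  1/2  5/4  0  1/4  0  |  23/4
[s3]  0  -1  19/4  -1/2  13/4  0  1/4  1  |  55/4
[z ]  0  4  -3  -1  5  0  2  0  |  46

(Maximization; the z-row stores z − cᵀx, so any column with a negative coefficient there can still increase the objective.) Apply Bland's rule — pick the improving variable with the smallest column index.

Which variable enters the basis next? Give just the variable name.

Objective-row coefficients: x1: 0, x2: 4, x3: -3, x4: -1, x5: 5, s1: 0, s2: 2, s3: 0.
Improving columns: x3, x4. Bland's rule picks the smallest column index → x3.

x3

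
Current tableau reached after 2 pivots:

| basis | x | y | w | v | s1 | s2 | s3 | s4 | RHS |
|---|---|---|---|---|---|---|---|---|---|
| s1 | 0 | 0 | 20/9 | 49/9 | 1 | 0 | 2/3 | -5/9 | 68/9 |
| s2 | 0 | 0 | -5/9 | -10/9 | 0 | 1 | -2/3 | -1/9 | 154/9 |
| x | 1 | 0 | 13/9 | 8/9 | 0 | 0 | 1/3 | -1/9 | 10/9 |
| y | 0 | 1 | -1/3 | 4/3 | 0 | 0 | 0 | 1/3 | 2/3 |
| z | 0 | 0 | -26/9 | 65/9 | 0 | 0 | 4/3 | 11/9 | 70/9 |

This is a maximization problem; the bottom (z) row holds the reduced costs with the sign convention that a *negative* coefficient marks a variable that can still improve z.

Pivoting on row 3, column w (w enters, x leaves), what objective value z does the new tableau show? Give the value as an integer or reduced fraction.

Minimum ratio for w: (10/9)/(13/9) = 10/13.
z changes by −(z-row coeff of w)·ratio = −(-26/9)·(10/13) = 20/9.
New z = 70/9 + (20/9) = 10.

10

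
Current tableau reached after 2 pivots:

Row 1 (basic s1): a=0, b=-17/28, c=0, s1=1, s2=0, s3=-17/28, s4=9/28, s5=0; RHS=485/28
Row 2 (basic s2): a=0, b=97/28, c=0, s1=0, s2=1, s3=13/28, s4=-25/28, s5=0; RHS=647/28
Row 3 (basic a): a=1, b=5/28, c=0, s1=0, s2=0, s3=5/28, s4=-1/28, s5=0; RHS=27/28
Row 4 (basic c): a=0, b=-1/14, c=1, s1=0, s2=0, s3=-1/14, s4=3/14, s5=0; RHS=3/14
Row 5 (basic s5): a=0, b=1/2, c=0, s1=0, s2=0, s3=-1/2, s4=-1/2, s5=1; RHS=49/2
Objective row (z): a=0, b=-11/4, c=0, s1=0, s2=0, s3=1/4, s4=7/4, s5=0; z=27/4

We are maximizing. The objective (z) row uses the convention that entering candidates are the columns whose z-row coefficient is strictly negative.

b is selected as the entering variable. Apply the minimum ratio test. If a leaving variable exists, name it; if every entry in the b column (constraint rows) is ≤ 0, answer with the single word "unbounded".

Ratios: row 1 (s1): entry -17/28 ≤ 0, skip; row 2 (s2): (647/28)/(97/28) = 647/97; row 3 (a): (27/28)/(5/28) = 27/5; row 4 (c): entry -1/14 ≤ 0, skip; row 5 (s5): (49/2)/(1/2) = 49.
Minimum ratio is in the a row, so a leaves.

a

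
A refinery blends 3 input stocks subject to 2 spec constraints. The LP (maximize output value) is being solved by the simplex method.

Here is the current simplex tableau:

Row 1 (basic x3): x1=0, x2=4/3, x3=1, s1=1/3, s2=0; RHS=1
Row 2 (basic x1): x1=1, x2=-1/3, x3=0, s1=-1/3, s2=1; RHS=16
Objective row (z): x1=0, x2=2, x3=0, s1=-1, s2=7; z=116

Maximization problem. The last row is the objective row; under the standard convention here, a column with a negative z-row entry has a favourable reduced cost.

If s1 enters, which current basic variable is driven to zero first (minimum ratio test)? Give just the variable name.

x3

Ratios: row 1 (x3): 1/(1/3) = 3; row 2 (x1): entry -1/3 ≤ 0, skip.
Minimum ratio 3 is in the x3 row, so x3 leaves.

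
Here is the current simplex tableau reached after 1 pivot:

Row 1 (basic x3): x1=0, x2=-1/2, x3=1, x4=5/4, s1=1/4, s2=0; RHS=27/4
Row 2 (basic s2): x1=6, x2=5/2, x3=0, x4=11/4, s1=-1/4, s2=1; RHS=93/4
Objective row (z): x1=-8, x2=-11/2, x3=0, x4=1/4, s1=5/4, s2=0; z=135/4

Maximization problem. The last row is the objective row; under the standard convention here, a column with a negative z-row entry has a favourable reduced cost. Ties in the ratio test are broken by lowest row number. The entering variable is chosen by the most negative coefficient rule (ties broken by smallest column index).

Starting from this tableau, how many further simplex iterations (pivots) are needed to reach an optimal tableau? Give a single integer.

2

pivot: x1 in, s2 out → z = 259/4
pivot: x2 in, x1 out → z = 849/10
No improving column remains; optimal.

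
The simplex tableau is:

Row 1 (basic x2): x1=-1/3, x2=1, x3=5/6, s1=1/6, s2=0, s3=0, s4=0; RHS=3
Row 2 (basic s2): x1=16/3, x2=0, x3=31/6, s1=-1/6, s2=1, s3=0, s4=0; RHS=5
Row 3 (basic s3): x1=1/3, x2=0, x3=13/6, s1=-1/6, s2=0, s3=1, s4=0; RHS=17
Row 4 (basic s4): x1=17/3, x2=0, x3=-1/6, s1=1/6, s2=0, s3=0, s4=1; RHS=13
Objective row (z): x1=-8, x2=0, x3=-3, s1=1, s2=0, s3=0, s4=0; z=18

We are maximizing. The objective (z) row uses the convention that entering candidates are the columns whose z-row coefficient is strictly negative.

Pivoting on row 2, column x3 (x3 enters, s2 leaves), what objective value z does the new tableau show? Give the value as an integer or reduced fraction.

Minimum ratio for x3: 5/(31/6) = 30/31.
z changes by −(z-row coeff of x3)·ratio = −(-3)·(30/31) = 90/31.
New z = 18 + (90/31) = 648/31.

648/31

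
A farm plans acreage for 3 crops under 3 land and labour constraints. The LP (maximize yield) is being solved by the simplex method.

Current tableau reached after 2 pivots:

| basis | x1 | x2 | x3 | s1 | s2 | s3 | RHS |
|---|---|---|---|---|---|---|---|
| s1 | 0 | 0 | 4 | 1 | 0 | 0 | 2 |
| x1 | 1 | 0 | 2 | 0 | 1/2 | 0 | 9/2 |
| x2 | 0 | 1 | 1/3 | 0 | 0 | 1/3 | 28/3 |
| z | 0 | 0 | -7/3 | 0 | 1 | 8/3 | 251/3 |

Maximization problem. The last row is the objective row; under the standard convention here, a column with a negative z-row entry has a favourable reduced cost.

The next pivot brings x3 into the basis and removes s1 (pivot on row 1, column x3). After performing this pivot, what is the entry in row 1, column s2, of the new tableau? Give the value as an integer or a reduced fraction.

Pivot element is row 1, column x3: 4.
Normalize row 1: new (row 1, s2) = 0/4 = 0.
Row 1 is the pivot row, so the entry is 0.

0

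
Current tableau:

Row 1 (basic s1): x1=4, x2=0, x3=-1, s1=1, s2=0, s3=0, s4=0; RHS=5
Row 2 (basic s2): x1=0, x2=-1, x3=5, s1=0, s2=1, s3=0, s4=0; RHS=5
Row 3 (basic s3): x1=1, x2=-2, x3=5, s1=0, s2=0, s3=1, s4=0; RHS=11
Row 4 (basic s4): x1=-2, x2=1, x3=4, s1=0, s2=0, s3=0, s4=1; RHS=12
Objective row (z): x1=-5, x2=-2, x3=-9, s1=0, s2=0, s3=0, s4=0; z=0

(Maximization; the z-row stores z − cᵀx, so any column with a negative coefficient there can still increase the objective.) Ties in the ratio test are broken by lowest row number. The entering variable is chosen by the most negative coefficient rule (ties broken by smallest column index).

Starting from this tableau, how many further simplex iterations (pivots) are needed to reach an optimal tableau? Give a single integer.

pivot: x3 in, s2 out → z = 9
pivot: x1 in, s1 out → z = 33/2
pivot: x2 in, s4 out → z = 726/17
No improving column remains; optimal.

3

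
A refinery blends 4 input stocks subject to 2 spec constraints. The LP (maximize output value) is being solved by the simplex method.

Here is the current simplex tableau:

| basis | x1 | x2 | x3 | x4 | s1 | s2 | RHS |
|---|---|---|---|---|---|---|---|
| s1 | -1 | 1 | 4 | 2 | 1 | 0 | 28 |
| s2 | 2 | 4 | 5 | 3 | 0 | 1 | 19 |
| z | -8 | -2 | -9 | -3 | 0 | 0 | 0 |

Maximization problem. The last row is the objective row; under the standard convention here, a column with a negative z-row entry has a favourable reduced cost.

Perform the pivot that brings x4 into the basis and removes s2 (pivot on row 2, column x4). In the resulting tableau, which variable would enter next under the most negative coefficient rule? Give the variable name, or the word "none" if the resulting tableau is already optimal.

x1

Pivot element 3. New z-row = old z-row − (-3)·(row 2/3).
Updated z-row coefficients: x1: -6, x2: 2, x3: -4, x4: 0, s1: 0, s2: 1.
The most negative is -6 in column x1, so x1 would enter next.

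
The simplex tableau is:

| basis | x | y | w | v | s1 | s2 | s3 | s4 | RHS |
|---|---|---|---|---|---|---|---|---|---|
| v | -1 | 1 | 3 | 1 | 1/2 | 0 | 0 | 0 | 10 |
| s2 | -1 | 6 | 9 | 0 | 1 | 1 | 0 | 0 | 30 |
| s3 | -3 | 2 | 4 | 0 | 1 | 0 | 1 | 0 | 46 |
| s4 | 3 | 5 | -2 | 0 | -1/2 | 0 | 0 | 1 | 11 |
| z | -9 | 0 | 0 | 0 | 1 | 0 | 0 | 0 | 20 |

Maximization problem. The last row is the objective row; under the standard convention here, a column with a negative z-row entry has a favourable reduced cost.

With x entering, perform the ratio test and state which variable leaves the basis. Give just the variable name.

Ratios: row 1 (v): entry -1 ≤ 0, skip; row 2 (s2): entry -1 ≤ 0, skip; row 3 (s3): entry -3 ≤ 0, skip; row 4 (s4): 11/3 = 11/3.
Minimum ratio 11/3 is in the s4 row, so s4 leaves.

s4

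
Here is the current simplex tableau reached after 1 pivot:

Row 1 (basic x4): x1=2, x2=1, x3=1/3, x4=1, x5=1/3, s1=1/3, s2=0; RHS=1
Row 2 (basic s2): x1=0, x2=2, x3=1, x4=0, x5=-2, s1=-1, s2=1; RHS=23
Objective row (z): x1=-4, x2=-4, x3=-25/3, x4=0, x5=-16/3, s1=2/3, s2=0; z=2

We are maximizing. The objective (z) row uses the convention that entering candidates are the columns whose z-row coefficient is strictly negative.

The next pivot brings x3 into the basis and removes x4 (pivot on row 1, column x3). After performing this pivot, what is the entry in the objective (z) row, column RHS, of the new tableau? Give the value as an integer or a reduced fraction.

27

Pivot element is row 1, column x3: 1/3.
Normalize row 1: new (row 1, RHS) = 1/(1/3) = 3.
z-row ← z-row − (-25/3)·(new row 1): 2 − (-25/3)·3 = 27.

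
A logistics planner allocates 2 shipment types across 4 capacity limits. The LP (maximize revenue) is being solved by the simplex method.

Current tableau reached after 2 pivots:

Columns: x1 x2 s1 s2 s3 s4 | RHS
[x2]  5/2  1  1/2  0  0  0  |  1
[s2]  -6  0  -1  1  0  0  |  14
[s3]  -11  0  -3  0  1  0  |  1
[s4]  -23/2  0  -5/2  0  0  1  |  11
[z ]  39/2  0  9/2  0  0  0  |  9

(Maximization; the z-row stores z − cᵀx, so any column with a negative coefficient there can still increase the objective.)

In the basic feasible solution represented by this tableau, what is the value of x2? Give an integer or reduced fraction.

1

x2 is basic (row 1); its value is the RHS of that row: 1.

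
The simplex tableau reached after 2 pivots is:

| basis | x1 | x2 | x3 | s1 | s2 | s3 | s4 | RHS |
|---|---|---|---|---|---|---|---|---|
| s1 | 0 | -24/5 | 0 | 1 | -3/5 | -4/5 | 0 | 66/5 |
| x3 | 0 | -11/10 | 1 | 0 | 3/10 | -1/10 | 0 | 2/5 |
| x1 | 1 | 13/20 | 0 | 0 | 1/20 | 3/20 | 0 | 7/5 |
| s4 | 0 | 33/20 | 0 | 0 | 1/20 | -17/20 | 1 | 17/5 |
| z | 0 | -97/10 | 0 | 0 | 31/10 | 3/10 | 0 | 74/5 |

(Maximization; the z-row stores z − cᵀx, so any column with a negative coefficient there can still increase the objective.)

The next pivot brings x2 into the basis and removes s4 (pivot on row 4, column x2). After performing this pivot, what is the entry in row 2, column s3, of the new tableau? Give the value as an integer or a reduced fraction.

-2/3

Pivot element is row 4, column x2: 33/20.
Normalize row 4: new (row 4, s3) = (-17/20)/(33/20) = -17/33.
row 2 ← row 2 − (-11/10)·(new row 4): -1/10 − (-11/10)·(-17/33) = -2/3.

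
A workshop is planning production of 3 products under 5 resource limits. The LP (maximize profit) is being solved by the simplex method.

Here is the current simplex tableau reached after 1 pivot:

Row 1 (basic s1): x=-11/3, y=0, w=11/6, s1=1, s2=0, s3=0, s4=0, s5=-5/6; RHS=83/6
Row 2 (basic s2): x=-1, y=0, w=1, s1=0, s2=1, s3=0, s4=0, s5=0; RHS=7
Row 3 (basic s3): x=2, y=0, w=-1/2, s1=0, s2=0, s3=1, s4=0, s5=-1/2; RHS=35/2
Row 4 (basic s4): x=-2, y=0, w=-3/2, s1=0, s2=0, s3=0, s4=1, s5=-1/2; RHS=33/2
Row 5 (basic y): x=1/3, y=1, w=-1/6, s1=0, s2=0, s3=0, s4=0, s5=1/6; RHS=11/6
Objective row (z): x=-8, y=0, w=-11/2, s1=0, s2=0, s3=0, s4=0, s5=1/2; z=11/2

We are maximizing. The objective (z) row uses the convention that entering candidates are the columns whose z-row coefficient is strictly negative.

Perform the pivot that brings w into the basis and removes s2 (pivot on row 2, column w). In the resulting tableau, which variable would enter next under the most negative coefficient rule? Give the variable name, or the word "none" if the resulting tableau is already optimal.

x

Pivot element 1. New z-row = old z-row − (-11/2)·(row 2/1).
Updated z-row coefficients: x: -27/2, y: 0, w: 0, s1: 0, s2: 11/2, s3: 0, s4: 0, s5: 1/2.
The most negative is -27/2 in column x, so x would enter next.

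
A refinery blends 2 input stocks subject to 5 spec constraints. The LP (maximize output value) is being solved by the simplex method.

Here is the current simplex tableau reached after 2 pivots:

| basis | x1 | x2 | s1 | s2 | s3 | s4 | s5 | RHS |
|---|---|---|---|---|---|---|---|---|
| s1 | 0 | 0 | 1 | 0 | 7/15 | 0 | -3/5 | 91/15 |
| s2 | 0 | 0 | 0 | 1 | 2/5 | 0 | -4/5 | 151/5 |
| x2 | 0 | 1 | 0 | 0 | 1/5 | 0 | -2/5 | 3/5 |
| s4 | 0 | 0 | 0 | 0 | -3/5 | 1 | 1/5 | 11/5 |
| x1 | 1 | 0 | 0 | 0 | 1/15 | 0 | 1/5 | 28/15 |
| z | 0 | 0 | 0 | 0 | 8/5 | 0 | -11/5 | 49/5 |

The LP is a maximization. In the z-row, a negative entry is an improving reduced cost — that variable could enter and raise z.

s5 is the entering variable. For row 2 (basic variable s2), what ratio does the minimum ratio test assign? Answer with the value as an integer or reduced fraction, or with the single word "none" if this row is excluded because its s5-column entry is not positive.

The s5 entry in row 2 is -4/5 ≤ 0, so this row gives no ratio.

none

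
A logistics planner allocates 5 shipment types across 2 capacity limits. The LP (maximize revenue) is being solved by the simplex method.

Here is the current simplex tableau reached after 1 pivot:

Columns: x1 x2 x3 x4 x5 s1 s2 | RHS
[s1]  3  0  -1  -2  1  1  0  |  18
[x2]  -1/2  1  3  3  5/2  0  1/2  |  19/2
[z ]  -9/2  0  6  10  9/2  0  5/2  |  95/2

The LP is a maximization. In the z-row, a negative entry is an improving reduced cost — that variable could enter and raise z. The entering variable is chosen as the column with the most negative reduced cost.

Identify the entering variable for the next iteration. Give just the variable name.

Objective-row coefficients: x1: -9/2, x2: 0, x3: 6, x4: 10, x5: 9/2, s1: 0, s2: 5/2.
The most negative is -9/2 in column x1, so x1 enters.

x1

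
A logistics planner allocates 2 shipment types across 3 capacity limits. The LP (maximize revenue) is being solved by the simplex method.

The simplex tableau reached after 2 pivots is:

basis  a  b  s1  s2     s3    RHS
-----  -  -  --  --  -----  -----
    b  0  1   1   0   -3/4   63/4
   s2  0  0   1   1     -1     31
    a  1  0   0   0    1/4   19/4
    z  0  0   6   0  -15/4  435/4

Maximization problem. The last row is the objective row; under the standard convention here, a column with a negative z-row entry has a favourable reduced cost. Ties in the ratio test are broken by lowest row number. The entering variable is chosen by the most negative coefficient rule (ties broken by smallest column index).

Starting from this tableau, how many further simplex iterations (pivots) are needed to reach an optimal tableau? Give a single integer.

pivot: s3 in, a out → z = 180
No improving column remains; optimal.

1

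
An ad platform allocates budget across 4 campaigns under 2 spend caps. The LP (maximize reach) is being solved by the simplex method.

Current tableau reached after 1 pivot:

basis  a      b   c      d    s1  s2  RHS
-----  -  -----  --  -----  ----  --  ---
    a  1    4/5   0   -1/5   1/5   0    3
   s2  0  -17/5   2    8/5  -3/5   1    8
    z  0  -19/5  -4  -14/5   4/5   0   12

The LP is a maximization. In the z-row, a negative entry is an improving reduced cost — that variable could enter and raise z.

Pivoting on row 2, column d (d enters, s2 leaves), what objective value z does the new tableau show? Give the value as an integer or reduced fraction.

Minimum ratio for d: 8/(8/5) = 5.
z changes by −(z-row coeff of d)·ratio = −(-14/5)·5 = 14.
New z = 12 + 14 = 26.

26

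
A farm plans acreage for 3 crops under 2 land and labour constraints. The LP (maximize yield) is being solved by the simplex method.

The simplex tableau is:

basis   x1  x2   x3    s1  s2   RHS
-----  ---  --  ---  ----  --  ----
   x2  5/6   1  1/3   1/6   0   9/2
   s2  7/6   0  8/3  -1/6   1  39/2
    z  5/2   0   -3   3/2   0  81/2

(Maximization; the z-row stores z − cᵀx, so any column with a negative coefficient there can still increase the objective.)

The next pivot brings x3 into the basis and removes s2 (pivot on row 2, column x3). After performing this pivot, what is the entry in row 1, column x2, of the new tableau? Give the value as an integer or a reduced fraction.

Pivot element is row 2, column x3: 8/3.
Normalize row 2: new (row 2, x2) = 0/(8/3) = 0.
row 1 ← row 1 − (1/3)·(new row 2): 1 − (1/3)·0 = 1.

1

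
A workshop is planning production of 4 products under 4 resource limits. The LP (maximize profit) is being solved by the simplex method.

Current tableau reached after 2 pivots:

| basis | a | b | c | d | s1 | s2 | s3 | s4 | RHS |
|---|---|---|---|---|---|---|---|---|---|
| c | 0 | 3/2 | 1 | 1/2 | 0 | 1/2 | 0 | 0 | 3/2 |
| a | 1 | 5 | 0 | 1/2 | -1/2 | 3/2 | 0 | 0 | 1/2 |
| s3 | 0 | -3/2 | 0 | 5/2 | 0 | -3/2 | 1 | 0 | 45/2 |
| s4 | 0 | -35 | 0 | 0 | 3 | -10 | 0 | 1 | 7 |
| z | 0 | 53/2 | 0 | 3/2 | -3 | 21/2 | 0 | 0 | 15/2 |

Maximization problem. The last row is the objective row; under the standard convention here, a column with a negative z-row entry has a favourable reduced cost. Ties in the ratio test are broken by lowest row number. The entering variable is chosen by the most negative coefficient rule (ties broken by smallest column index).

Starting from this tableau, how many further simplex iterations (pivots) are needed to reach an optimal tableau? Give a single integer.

pivot: s1 in, s4 out → z = 29/2
pivot: b in, c out → z = 23
No improving column remains; optimal.

2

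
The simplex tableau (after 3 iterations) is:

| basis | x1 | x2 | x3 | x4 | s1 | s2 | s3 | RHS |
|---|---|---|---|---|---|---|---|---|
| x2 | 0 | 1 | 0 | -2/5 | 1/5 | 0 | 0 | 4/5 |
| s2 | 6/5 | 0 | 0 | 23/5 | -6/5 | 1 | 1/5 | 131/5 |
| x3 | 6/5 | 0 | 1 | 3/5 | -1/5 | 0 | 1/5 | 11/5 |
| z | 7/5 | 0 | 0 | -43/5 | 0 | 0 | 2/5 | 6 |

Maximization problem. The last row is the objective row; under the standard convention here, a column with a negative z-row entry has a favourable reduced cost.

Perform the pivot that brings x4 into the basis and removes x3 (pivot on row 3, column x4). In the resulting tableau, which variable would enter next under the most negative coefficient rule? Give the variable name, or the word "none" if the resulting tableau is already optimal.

Pivot element 3/5. New z-row = old z-row − (-43/5)·(row 3/(3/5)).
Updated z-row coefficients: x1: 93/5, x2: 0, x3: 43/3, x4: 0, s1: -43/15, s2: 0, s3: 49/15.
The most negative is -43/15 in column s1, so s1 would enter next.

s1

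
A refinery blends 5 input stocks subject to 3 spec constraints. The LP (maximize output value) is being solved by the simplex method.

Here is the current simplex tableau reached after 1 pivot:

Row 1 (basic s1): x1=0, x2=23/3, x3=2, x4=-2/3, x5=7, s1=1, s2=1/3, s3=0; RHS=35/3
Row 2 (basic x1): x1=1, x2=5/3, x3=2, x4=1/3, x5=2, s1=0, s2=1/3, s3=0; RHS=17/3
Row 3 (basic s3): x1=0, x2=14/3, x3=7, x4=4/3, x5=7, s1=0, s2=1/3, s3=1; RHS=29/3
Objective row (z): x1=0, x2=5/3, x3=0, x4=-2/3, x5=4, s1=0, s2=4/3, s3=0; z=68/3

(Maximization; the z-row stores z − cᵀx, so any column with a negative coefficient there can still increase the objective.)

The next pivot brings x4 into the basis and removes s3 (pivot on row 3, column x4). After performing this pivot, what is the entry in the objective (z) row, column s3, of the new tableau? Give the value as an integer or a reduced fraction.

1/2

Pivot element is row 3, column x4: 4/3.
Normalize row 3: new (row 3, s3) = 1/(4/3) = 3/4.
z-row ← z-row − (-2/3)·(new row 3): 0 − (-2/3)·(3/4) = 1/2.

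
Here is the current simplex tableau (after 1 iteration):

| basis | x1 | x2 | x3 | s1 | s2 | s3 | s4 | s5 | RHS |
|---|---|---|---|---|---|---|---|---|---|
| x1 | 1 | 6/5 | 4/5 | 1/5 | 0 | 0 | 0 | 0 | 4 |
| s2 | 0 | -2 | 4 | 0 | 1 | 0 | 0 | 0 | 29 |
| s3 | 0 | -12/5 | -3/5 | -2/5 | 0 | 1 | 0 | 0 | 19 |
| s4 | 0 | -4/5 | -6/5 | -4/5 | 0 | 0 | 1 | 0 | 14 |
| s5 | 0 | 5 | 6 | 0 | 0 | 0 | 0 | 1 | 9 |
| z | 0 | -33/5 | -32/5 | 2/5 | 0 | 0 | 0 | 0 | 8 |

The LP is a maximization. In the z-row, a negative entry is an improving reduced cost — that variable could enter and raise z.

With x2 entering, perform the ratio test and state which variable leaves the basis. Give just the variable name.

Ratios: row 1 (x1): 4/(6/5) = 10/3; row 2 (s2): entry -2 ≤ 0, skip; row 3 (s3): entry -12/5 ≤ 0, skip; row 4 (s4): entry -4/5 ≤ 0, skip; row 5 (s5): 9/5 = 9/5.
Minimum ratio 9/5 is in the s5 row, so s5 leaves.

s5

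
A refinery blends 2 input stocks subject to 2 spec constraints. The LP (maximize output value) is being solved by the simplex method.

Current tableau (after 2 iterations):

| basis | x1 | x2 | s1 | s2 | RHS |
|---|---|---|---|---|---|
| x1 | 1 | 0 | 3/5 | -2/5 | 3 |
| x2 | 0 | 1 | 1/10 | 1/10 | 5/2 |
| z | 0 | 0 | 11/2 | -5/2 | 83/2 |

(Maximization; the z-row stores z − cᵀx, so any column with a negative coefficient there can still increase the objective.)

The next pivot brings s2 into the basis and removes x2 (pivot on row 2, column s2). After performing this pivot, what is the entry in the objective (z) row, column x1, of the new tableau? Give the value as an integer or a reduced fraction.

Pivot element is row 2, column s2: 1/10.
Normalize row 2: new (row 2, x1) = 0/(1/10) = 0.
z-row ← z-row − (-5/2)·(new row 2): 0 − (-5/2)·0 = 0.

0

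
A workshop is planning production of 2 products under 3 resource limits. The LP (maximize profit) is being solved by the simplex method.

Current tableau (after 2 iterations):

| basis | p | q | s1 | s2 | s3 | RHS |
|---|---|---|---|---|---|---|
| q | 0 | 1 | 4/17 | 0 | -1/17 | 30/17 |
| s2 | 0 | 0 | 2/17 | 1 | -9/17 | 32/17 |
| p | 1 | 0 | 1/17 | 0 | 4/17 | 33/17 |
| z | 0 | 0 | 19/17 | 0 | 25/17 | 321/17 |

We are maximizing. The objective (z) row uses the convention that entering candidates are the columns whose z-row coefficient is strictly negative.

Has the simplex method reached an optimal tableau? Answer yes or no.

yes

No objective-row coefficient is strictly negative, so no entering variable exists; the tableau is optimal.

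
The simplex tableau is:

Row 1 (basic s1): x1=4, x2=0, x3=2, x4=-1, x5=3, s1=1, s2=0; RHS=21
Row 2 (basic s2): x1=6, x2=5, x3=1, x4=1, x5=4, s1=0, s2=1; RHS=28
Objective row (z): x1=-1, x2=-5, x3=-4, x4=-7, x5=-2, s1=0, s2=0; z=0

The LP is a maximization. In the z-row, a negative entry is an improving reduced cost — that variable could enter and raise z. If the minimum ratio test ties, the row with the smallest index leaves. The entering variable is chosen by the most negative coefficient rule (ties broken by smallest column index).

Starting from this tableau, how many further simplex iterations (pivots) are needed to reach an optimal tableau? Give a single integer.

1

pivot: x4 in, s2 out → z = 196
No improving column remains; optimal.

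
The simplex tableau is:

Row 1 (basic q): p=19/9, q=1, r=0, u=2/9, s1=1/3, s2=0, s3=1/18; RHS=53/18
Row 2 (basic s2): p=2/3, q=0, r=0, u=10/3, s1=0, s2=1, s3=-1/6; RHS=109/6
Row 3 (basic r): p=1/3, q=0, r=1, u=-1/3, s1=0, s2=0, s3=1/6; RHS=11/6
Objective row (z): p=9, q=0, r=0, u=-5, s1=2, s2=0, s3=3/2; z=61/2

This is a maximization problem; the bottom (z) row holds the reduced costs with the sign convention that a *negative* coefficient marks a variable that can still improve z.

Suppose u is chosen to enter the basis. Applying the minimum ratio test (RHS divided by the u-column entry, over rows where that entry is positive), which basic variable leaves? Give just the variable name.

s2

Ratios: row 1 (q): (53/18)/(2/9) = 53/4; row 2 (s2): (109/6)/(10/3) = 109/20; row 3 (r): entry -1/3 ≤ 0, skip.
Minimum ratio 109/20 is in the s2 row, so s2 leaves.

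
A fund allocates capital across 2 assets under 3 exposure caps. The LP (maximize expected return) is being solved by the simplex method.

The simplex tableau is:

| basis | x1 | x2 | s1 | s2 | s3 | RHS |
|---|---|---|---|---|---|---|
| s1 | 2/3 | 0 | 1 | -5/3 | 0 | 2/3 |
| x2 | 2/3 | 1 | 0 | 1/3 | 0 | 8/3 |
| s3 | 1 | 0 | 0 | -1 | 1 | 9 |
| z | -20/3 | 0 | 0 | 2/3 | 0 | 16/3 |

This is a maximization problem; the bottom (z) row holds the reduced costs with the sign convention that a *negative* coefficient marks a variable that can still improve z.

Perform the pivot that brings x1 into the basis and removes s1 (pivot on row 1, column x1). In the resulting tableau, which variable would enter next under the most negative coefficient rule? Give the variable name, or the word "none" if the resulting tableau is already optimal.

Pivot element 2/3. New z-row = old z-row − (-20/3)·(row 1/(2/3)).
Updated z-row coefficients: x1: 0, x2: 0, s1: 10, s2: -16, s3: 0.
The most negative is -16 in column s2, so s2 would enter next.

s2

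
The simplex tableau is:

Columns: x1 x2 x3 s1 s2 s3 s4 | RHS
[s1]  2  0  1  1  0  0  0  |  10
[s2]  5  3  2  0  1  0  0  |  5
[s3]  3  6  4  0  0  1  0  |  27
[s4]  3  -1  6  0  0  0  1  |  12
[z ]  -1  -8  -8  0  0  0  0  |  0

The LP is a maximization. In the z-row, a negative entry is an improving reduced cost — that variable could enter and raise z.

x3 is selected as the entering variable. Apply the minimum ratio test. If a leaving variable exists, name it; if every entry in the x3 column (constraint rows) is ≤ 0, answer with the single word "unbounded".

s4

Ratios: row 1 (s1): 10/1 = 10; row 2 (s2): 5/2 = 5/2; row 3 (s3): 27/4 = 27/4; row 4 (s4): 12/6 = 2.
Minimum ratio is in the s4 row, so s4 leaves.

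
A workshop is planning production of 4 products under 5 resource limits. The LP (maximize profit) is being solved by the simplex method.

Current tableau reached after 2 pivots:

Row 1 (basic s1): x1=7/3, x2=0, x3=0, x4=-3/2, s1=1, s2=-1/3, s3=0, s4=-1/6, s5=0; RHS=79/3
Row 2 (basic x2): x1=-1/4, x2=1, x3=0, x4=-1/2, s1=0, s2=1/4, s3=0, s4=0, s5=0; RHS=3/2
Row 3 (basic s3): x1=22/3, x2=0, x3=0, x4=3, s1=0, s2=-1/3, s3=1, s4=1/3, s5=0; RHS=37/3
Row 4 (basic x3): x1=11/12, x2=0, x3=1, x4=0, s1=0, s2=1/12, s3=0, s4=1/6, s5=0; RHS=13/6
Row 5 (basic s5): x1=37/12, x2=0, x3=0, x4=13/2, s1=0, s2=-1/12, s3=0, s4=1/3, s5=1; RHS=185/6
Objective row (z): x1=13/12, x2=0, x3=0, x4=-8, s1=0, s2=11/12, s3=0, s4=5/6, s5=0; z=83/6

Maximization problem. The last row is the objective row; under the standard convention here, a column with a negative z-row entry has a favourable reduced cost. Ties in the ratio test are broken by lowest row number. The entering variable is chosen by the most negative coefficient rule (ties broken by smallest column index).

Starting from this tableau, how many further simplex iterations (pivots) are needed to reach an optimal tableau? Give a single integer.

pivot: x4 in, s3 out → z = 841/18
No improving column remains; optimal.

1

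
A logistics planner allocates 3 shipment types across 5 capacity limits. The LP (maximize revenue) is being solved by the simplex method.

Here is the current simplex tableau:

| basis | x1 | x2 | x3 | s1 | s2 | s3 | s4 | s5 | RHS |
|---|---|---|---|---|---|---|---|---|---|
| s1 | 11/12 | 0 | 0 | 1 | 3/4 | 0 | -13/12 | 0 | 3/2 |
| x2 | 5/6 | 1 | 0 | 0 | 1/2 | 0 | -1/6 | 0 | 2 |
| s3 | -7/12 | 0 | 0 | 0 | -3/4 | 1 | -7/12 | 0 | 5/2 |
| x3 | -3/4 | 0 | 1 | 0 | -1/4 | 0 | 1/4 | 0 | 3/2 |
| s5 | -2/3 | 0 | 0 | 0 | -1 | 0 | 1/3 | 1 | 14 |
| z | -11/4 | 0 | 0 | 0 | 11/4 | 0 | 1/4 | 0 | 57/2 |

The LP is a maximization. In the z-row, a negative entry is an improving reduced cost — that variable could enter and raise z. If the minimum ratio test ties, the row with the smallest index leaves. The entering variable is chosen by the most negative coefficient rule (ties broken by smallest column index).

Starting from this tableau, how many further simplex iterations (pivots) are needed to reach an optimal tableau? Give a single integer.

3

pivot: x1 in, s1 out → z = 33
pivot: s4 in, x2 out → z = 106/3
pivot: s1 in, x3 out → z = 45
No improving column remains; optimal.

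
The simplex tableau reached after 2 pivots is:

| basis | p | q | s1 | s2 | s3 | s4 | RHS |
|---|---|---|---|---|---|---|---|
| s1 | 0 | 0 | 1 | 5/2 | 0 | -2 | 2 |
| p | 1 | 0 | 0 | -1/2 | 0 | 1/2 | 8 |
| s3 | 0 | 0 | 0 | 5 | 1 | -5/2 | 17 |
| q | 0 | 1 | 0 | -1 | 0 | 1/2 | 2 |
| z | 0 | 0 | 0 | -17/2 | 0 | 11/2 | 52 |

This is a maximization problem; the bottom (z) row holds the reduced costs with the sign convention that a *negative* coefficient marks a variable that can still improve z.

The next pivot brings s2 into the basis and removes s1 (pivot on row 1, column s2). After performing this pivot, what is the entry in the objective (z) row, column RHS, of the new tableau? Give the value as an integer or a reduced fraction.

294/5

Pivot element is row 1, column s2: 5/2.
Normalize row 1: new (row 1, RHS) = 2/(5/2) = 4/5.
z-row ← z-row − (-17/2)·(new row 1): 52 − (-17/2)·(4/5) = 294/5.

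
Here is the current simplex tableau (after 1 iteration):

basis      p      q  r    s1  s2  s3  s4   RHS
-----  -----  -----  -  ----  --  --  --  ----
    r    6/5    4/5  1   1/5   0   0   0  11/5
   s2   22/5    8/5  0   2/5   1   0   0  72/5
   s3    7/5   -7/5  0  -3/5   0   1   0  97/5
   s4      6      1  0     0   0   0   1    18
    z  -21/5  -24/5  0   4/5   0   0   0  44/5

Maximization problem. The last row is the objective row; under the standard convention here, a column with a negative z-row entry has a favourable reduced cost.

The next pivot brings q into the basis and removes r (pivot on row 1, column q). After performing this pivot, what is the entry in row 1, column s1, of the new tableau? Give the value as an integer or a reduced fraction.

1/4

Pivot element is row 1, column q: 4/5.
Normalize row 1: new (row 1, s1) = (1/5)/(4/5) = 1/4.
Row 1 is the pivot row, so the entry is 1/4.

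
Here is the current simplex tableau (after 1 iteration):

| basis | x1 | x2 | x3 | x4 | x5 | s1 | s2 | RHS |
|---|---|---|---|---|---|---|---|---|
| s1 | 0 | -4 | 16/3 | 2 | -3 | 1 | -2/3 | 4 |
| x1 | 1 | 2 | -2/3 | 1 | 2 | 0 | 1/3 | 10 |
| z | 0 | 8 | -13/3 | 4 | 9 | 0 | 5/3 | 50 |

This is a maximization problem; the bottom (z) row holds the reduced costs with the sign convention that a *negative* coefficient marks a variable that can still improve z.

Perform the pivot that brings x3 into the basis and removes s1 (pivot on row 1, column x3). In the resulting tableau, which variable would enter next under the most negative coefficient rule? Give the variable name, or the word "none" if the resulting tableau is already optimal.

none

Pivot element 16/3. New z-row = old z-row − (-13/3)·(row 1/(16/3)).
Updated z-row coefficients: x1: 0, x2: 19/4, x3: 0, x4: 45/8, x5: 105/16, s1: 13/16, s2: 9/8.
No coefficient is strictly negative; the tableau after this pivot is optimal.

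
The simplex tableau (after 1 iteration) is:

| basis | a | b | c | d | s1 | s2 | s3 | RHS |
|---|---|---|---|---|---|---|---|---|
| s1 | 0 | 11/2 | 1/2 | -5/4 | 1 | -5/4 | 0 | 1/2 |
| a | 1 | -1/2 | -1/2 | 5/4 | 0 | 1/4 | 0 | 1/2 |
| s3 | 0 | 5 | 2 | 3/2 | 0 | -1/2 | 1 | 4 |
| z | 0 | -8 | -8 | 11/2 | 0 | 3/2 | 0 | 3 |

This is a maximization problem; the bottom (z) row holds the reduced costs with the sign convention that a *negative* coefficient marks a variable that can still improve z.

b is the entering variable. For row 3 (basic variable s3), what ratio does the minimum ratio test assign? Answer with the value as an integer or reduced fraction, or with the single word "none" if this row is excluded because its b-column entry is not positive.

4/5

Ratio = RHS / (b entry) = 4 / 5 = 4/5.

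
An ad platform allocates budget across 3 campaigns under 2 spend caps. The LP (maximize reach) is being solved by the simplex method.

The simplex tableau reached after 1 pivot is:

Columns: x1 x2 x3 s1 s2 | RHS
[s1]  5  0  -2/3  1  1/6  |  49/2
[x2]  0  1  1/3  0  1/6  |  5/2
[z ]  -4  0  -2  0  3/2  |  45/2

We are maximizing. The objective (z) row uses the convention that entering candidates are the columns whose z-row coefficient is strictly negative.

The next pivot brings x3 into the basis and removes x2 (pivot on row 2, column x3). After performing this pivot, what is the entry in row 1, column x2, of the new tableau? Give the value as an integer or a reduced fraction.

Pivot element is row 2, column x3: 1/3.
Normalize row 2: new (row 2, x2) = 1/(1/3) = 3.
row 1 ← row 1 − (-2/3)·(new row 2): 0 − (-2/3)·3 = 2.

2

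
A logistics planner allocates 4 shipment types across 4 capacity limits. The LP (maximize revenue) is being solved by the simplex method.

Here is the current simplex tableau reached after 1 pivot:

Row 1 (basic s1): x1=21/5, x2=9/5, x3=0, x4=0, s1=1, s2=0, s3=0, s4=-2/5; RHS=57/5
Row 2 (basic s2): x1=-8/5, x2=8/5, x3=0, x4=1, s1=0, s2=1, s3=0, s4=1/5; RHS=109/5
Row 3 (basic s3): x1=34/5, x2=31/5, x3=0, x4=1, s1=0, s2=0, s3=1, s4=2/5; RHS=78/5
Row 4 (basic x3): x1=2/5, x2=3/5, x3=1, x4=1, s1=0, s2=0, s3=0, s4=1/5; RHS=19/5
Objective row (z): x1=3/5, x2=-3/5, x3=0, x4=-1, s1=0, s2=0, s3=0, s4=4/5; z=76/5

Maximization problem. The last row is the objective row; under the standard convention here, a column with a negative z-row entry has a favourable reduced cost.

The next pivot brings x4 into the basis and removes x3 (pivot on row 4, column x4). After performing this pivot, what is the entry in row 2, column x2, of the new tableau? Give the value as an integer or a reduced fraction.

1

Pivot element is row 4, column x4: 1.
Normalize row 4: new (row 4, x2) = (3/5)/1 = 3/5.
row 2 ← row 2 − 1·(new row 4): 8/5 − 1·(3/5) = 1.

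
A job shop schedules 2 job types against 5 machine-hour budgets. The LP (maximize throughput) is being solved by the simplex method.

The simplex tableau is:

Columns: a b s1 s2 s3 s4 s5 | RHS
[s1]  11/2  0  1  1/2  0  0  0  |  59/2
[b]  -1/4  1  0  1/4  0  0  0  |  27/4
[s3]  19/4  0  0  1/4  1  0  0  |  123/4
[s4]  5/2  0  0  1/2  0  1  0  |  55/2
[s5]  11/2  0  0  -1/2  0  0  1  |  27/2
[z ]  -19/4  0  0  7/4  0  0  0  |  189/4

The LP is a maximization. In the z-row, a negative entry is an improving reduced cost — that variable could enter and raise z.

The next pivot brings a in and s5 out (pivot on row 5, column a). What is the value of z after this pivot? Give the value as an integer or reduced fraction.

648/11

Minimum ratio for a: (27/2)/(11/2) = 27/11.
z changes by −(z-row coeff of a)·ratio = −(-19/4)·(27/11) = 513/44.
New z = 189/4 + (513/44) = 648/11.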